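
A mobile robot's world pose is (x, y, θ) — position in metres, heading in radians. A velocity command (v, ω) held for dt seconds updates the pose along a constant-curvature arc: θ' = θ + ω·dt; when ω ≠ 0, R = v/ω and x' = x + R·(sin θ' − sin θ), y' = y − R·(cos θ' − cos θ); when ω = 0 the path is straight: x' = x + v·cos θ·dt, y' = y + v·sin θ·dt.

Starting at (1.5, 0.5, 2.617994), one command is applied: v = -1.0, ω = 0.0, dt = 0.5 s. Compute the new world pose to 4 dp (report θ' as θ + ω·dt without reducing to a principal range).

θ' = 2.6180 + 0.0·0.5 = 2.6180
ω = 0 → straight: x' = 1.5 + -1.0·cos(2.6180)·0.5 = 1.9330
y' = 0.5 + -1.0·sin(2.6180)·0.5 = 0.2500

(1.9330, 0.2500, 2.6180)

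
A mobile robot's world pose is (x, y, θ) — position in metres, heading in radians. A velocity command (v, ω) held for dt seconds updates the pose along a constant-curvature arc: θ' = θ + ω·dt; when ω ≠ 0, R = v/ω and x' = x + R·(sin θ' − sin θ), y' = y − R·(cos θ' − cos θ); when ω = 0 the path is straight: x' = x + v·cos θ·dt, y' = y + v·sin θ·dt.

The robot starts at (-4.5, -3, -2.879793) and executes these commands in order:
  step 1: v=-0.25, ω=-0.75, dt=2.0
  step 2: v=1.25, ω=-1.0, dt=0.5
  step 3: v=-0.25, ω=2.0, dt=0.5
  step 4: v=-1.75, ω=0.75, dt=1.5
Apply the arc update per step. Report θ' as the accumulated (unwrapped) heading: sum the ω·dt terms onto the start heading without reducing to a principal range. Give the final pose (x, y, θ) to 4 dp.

(-1.6601, -3.1451, -2.7548)

step 1: θ'=-4.3798 (R=0.3333) → pose (-4.0987, -3.2131, -4.3798)
step 2: θ'=-4.8798 (R=-1.2500) → pose (-4.1497, -2.5967, -4.8798)
step 3: θ'=-3.8798 (R=-0.1250) → pose (-4.1106, -2.7100, -3.8798)
step 4: θ'=-2.7548 (R=-2.3333) → pose (-1.6601, -3.1451, -2.7548)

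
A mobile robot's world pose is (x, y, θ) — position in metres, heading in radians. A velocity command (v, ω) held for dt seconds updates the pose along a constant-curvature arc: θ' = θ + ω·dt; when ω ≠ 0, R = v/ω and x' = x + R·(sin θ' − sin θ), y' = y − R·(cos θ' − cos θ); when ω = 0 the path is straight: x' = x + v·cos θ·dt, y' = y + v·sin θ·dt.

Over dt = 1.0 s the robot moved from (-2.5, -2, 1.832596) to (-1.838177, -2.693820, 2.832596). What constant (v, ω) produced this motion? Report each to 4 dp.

v = -1.0000, ω = 1.0000

Δθ = 2.832596 − 1.832596 = 1.000000
ω = Δθ/dt = 1.000000/1.0 = 1.0000
R = −Δy/(cos θ' − cos θ) = -1.0000
v = R·ω = -1.0000·1.0000 = -1.0000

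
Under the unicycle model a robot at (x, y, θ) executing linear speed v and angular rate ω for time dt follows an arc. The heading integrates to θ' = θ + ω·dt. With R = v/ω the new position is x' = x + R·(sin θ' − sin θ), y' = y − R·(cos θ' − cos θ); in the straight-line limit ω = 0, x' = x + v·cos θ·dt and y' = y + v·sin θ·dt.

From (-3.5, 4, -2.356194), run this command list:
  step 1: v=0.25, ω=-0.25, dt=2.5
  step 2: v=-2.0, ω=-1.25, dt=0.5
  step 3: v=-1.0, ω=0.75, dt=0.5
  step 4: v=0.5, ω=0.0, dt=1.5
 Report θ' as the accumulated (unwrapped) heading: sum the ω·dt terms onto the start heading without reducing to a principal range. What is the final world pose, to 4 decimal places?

step 1: θ'=-2.9812 (R=-1.0000) → pose (-4.0474, 3.7199, -2.9812)
step 2: θ'=-3.6062 (R=1.6000) → pose (-3.0750, 3.5709, -3.6062)
step 3: θ'=-3.2312 (R=-1.3333) → pose (-2.5968, 3.4349, -3.2312)
step 4: θ'=-3.2312 (straight) → pose (-3.3438, 3.5020, -3.2312)

(-3.3438, 3.5020, -3.2312)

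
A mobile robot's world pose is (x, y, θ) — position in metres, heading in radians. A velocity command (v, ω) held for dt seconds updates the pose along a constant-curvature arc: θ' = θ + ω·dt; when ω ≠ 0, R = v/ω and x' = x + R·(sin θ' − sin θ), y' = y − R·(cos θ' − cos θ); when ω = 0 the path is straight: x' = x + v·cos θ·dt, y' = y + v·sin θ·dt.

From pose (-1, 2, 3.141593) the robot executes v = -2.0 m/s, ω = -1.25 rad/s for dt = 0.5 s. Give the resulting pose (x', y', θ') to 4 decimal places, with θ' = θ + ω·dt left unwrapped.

θ' = 3.1416 + -1.25·0.5 = 2.5166
R = v/ω = -2.0/-1.25 = 1.6000
x' = -1 + 1.6000·(sin 2.5166 − sin 3.1416) = -0.0638
y' = 2 − 1.6000·(cos 2.5166 − cos 3.1416) = 1.6975

(-0.0638, 1.6975, 2.5166)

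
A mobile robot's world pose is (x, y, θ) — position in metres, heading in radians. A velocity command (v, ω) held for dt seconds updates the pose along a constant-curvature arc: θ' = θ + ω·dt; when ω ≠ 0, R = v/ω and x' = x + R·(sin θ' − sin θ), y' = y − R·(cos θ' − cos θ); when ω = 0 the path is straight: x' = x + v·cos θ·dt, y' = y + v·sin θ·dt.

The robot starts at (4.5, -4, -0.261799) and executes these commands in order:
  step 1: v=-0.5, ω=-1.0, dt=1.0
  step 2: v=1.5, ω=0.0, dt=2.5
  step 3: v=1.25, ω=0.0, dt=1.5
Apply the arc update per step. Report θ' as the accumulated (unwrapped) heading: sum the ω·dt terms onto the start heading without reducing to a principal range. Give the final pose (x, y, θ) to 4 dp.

(5.8637, -9.0277, -1.2618)

step 1: θ'=-1.2618 (R=0.5000) → pose (4.1531, -3.6691, -1.2618)
step 2: θ'=-1.2618 (straight) → pose (5.2935, -7.2415, -1.2618)
step 3: θ'=-1.2618 (straight) → pose (5.8637, -9.0277, -1.2618)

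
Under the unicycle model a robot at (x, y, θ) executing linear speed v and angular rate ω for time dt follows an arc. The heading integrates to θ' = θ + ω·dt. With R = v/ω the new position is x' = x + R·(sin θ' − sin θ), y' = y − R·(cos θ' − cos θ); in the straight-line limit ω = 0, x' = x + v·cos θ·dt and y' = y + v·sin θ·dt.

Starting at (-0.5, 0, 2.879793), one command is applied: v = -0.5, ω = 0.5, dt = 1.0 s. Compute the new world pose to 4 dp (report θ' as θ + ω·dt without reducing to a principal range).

(-0.0052, -0.0058, 3.3798)

θ' = 2.8798 + 0.5·1.0 = 3.3798
R = v/ω = -0.5/0.5 = -1.0000
x' = -0.5 + -1.0000·(sin 3.3798 − sin 2.8798) = -0.0052
y' = 0 − -1.0000·(cos 3.3798 − cos 2.8798) = -0.0058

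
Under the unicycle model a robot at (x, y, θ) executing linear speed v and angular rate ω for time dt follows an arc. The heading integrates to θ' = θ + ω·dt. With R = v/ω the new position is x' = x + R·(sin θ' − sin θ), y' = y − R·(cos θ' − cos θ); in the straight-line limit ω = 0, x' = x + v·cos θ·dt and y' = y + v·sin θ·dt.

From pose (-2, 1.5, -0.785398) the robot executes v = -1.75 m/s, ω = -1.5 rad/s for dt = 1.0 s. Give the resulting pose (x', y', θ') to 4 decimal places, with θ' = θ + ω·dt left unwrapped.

(-2.0563, 3.0895, -2.2854)

θ' = -0.7854 + -1.5·1.0 = -2.2854
R = v/ω = -1.75/-1.5 = 1.1667
x' = -2 + 1.1667·(sin -2.2854 − sin -0.7854) = -2.0563
y' = 1.5 − 1.1667·(cos -2.2854 − cos -0.7854) = 3.0895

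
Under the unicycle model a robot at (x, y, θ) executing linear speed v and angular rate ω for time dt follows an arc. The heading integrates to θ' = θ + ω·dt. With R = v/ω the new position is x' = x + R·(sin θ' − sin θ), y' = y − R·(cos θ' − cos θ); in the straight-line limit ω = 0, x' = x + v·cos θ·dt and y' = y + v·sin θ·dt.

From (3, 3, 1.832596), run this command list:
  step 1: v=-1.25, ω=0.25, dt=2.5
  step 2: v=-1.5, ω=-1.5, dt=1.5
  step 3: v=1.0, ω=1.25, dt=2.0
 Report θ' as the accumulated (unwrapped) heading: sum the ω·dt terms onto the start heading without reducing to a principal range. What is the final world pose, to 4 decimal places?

(4.4159, 0.1739, 2.7076)

step 1: θ'=2.4576 (R=-5.0000) → pose (4.6702, 0.4188, 2.4576)
step 2: θ'=0.2076 (R=1.0000) → pose (4.2444, -1.3348, 0.2076)
step 3: θ'=2.7076 (R=0.8000) → pose (4.4159, 0.1739, 2.7076)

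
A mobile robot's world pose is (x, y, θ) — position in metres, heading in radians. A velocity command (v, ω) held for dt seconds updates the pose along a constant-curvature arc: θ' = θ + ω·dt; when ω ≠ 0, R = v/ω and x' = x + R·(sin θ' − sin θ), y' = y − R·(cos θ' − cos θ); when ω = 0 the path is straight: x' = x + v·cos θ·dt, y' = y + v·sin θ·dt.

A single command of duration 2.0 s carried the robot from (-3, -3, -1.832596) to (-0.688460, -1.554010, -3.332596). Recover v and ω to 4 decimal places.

Δθ = -3.332596 − -1.832596 = -1.500000
ω = Δθ/dt = -1.500000/2.0 = -0.7500
R = Δx/(sin θ' − sin θ) = 2.0000
v = R·ω = 2.0000·-0.7500 = -1.5000

v = -1.5000, ω = -0.7500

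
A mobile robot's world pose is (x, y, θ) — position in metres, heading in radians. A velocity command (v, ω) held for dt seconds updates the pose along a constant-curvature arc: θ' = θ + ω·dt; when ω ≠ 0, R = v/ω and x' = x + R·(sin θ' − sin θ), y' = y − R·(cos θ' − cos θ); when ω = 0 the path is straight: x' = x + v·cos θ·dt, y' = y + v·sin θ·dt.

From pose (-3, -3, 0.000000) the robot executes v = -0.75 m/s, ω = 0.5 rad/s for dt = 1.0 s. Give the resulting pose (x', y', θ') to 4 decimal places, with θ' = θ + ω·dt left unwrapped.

(-3.7191, -3.1836, 0.5000)

θ' = 0.0000 + 0.5·1.0 = 0.5000
R = v/ω = -0.75/0.5 = -1.5000
x' = -3 + -1.5000·(sin 0.5000 − sin 0.0000) = -3.7191
y' = -3 − -1.5000·(cos 0.5000 − cos 0.0000) = -3.1836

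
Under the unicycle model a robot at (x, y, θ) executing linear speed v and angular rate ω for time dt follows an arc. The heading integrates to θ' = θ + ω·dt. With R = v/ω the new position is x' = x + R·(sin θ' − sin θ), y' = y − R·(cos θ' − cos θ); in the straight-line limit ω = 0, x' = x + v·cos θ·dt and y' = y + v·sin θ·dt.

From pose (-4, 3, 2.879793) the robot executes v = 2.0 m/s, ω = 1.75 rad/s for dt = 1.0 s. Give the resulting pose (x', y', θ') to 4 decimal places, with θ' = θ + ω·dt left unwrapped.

(-5.4348, 1.9904, 4.6298)

θ' = 2.8798 + 1.75·1.0 = 4.6298
R = v/ω = 2.0/1.75 = 1.1429
x' = -4 + 1.1429·(sin 4.6298 − sin 2.8798) = -5.4348
y' = 3 − 1.1429·(cos 4.6298 − cos 2.8798) = 1.9904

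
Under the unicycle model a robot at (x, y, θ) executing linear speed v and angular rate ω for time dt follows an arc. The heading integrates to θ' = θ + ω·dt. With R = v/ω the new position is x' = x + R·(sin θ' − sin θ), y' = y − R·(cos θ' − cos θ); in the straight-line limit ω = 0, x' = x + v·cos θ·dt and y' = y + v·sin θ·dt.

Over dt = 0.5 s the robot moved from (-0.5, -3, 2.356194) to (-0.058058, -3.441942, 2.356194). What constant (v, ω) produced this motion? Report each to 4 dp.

v = -1.2500, ω = 0.0000

Δθ = 2.356194 − 2.356194 = 0.000000
ω = Δθ/dt = 0.000000/0.5 = 0.0000
ω = 0 → v = (Δx·cos θ + Δy·sin θ)/dt = -1.2500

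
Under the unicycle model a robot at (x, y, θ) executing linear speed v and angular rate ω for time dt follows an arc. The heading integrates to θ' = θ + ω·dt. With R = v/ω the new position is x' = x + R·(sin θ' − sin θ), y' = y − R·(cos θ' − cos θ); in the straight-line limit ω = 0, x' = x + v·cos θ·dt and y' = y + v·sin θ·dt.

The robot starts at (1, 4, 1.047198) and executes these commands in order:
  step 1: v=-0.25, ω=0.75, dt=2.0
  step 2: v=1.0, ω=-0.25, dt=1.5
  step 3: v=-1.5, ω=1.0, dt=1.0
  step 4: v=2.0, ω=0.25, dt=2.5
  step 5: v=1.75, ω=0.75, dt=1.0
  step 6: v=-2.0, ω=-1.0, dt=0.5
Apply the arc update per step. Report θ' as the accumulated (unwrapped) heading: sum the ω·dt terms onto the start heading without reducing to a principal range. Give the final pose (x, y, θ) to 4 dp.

step 1: θ'=2.5472 (R=-0.3333) → pose (1.1020, 3.5572, 2.5472)
step 2: θ'=2.1722 (R=-4.0000) → pose (0.0439, 4.6079, 2.1722)
step 3: θ'=3.1722 (R=-1.5000) → pose (1.3266, 3.9573, 3.1722)
step 4: θ'=3.7972 (R=8.0000) → pose (-3.3057, 2.3025, 3.7972)
step 5: θ'=4.5472 (R=2.3333) → pose (-4.1848, 0.8366, 4.5472)
step 6: θ'=4.0472 (R=2.0000) → pose (-3.7856, 1.7422, 4.0472)

(-3.7856, 1.7422, 4.0472)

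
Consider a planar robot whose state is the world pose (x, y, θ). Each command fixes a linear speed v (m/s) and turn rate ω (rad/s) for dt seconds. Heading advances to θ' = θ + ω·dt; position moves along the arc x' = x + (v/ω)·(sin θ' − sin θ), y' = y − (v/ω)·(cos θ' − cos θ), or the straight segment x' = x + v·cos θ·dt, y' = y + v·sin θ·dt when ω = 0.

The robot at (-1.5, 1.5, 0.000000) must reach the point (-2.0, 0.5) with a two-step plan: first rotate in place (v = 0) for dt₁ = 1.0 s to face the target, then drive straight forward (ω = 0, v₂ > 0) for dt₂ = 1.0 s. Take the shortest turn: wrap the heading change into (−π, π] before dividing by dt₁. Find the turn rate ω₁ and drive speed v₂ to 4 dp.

ω₁ = -2.0344, v₂ = 1.1180

heading to target = atan2(0.5−1.5, -2−-1.5) = -2.0344
Δθ = wrap(-2.0344 − 0.0000) = -2.0344; ω₁ = Δθ/dt₁ = -2.0344
distance = √((-2−-1.5)² + (0.5−1.5)²) = 1.1180; v₂ = distance/dt₂ = 1.1180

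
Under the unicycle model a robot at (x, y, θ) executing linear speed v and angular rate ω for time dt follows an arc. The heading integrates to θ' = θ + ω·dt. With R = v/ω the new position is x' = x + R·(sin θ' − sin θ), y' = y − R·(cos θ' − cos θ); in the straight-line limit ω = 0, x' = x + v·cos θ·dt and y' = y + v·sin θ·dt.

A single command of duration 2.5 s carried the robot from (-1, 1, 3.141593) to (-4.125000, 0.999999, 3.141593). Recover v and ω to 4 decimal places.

Δθ = 3.141593 − 3.141593 = 0.000000
ω = Δθ/dt = 0.000000/2.5 = 0.0000
ω = 0 → v = (Δx·cos θ + Δy·sin θ)/dt = 1.2500

v = 1.2500, ω = 0.0000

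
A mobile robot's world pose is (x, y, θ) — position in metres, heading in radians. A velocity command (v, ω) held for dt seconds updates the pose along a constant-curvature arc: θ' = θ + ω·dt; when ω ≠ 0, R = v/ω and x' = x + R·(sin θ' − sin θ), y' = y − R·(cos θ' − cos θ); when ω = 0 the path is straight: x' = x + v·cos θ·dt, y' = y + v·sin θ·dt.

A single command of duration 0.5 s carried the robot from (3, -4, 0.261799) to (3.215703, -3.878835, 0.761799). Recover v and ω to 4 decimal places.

Δθ = 0.761799 − 0.261799 = 0.500000
ω = Δθ/dt = 0.500000/0.5 = 1.0000
R = Δx/(sin θ' − sin θ) = 0.5000
v = R·ω = 0.5000·1.0000 = 0.5000

v = 0.5000, ω = 1.0000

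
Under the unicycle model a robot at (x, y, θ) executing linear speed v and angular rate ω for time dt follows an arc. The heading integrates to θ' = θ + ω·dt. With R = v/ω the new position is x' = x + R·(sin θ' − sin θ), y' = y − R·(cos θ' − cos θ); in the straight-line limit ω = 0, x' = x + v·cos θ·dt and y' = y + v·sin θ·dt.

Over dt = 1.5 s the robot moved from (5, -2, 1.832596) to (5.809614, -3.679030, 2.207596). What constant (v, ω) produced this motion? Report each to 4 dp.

v = -1.2500, ω = 0.2500

Δθ = 2.207596 − 1.832596 = 0.375000
ω = Δθ/dt = 0.375000/1.5 = 0.2500
R = −Δy/(cos θ' − cos θ) = -5.0000
v = R·ω = -5.0000·0.2500 = -1.2500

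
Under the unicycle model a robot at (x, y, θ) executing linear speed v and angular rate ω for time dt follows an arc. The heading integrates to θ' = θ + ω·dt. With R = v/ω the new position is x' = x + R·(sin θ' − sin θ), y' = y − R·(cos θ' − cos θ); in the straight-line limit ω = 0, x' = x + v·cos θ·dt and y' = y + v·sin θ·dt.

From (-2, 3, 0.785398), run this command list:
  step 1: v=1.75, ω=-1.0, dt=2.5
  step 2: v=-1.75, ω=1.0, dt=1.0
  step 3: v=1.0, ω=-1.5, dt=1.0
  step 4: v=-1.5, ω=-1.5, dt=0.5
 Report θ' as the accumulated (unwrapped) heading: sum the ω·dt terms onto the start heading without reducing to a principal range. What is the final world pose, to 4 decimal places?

step 1: θ'=-1.7146 (R=-1.7500) → pose (0.9694, 1.5118, -1.7146)
step 2: θ'=-0.7146 (R=-1.7500) → pose (0.3842, 3.0844, -0.7146)
step 3: θ'=-2.2146 (R=-0.6667) → pose (0.4806, 2.1807, -2.2146)
step 4: θ'=-2.9646 (R=1.0000) → pose (1.1043, 2.5648, -2.9646)

(1.1043, 2.5648, -2.9646)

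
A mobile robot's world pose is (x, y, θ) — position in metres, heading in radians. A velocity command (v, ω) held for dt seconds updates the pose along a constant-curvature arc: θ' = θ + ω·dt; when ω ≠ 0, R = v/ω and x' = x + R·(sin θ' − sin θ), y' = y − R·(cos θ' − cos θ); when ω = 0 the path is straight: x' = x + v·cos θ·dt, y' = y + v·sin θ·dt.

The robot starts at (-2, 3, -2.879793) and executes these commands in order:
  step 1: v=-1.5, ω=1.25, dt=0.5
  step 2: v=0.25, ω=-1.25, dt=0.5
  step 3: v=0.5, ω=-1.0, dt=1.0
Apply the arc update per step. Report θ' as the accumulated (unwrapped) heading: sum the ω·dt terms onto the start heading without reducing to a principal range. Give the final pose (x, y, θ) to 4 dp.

step 1: θ'=-2.2548 (R=-1.2000) → pose (-1.3805, 3.4008, -2.2548)
step 2: θ'=-2.8798 (R=-0.2000) → pose (-1.4838, 3.3340, -2.8798)
step 3: θ'=-3.8798 (R=-0.5000) → pose (-1.9497, 3.4472, -3.8798)

(-1.9497, 3.4472, -3.8798)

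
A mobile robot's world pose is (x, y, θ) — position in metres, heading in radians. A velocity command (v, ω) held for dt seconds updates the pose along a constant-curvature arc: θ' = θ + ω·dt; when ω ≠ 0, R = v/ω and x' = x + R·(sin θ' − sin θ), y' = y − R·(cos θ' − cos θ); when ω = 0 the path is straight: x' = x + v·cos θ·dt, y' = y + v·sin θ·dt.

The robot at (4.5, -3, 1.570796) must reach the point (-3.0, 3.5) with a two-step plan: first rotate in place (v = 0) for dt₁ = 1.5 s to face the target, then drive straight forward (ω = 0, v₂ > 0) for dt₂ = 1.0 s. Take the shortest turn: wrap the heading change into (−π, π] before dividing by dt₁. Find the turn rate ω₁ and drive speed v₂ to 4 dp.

ω₁ = 0.5711, v₂ = 9.9247

heading to target = atan2(3.5−-3, -3−4.5) = 2.4275
Δθ = wrap(2.4275 − 1.5708) = 0.8567; ω₁ = Δθ/dt₁ = 0.5711
distance = √((-3−4.5)² + (3.5−-3)²) = 9.9247; v₂ = distance/dt₂ = 9.9247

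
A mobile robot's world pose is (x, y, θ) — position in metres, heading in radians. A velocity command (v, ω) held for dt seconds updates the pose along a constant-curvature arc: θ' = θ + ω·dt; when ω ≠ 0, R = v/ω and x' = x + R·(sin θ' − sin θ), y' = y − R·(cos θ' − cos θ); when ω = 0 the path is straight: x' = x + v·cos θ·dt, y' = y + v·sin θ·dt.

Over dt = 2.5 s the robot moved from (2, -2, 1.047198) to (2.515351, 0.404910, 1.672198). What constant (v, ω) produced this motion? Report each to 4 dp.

Δθ = 1.672198 − 1.047198 = 0.625000
ω = Δθ/dt = 0.625000/2.5 = 0.2500
R = −Δy/(cos θ' − cos θ) = 4.0000
v = R·ω = 4.0000·0.2500 = 1.0000

v = 1.0000, ω = 0.2500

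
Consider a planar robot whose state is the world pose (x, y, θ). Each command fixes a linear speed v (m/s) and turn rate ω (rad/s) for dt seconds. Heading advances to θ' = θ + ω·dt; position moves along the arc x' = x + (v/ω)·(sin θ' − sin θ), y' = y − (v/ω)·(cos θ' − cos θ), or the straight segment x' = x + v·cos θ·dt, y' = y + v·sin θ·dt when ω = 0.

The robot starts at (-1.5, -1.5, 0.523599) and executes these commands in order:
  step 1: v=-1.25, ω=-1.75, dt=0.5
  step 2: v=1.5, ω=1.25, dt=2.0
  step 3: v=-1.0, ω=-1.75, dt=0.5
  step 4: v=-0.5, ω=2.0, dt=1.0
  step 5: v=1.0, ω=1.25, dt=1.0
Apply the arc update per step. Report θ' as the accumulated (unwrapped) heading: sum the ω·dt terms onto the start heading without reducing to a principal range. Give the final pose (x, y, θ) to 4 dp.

step 1: θ'=-0.3514 (R=0.7143) → pose (-2.1030, -1.5520, -0.3514)
step 2: θ'=2.1486 (R=1.2000) → pose (-0.6848, 0.2300, 2.1486)
step 3: θ'=1.2736 (R=0.5714) → pose (-0.6170, -0.2494, 1.2736)
step 4: θ'=3.2736 (R=-0.2500) → pose (-0.3451, -0.5704, 3.2736)
step 5: θ'=4.5236 (R=0.8000) → pose (-1.0256, -1.2133, 4.5236)

(-1.0256, -1.2133, 4.5236)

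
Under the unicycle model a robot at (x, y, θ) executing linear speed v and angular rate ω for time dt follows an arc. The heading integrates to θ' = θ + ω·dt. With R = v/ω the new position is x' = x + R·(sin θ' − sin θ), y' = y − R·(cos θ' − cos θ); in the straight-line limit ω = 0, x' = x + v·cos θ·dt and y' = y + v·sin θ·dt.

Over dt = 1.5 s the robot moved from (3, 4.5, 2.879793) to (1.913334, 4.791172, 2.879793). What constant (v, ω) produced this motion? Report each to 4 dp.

v = 0.7500, ω = 0.0000

Δθ = 2.879793 − 2.879793 = 0.000000
ω = Δθ/dt = 0.000000/1.5 = 0.0000
ω = 0 → v = (Δx·cos θ + Δy·sin θ)/dt = 0.7500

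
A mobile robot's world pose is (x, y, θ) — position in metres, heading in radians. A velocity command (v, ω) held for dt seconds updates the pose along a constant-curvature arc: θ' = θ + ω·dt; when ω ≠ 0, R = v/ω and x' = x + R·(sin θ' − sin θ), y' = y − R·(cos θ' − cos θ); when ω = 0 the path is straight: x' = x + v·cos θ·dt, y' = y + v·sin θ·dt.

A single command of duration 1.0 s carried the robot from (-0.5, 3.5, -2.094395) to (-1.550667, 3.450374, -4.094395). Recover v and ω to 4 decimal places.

Δθ = -4.094395 − -2.094395 = -2.000000
ω = Δθ/dt = -2.000000/1.0 = -2.0000
R = Δx/(sin θ' − sin θ) = -0.6250
v = R·ω = -0.6250·-2.0000 = 1.2500

v = 1.2500, ω = -2.0000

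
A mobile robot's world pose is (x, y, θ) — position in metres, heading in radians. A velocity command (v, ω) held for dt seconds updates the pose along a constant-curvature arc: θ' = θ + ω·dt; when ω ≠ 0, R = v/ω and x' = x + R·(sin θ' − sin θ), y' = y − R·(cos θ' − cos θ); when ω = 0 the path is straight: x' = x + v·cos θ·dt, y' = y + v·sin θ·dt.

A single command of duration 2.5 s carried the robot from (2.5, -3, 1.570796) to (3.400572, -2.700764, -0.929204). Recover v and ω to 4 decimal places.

Δθ = -0.929204 − 1.570796 = -2.500000
ω = Δθ/dt = -2.500000/2.5 = -1.0000
R = Δx/(sin θ' − sin θ) = -0.5000
v = R·ω = -0.5000·-1.0000 = 0.5000

v = 0.5000, ω = -1.0000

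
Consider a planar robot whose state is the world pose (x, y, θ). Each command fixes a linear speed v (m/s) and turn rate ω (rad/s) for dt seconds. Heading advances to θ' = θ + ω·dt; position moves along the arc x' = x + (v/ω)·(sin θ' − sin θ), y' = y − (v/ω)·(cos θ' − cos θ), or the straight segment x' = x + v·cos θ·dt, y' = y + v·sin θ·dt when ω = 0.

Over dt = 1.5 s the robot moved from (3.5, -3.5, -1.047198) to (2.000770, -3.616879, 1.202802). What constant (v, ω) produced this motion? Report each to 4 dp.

v = -1.2500, ω = 1.5000

Δθ = 1.202802 − -1.047198 = 2.250000
ω = Δθ/dt = 2.250000/1.5 = 1.5000
R = Δx/(sin θ' − sin θ) = -0.8333
v = R·ω = -0.8333·1.5000 = -1.2500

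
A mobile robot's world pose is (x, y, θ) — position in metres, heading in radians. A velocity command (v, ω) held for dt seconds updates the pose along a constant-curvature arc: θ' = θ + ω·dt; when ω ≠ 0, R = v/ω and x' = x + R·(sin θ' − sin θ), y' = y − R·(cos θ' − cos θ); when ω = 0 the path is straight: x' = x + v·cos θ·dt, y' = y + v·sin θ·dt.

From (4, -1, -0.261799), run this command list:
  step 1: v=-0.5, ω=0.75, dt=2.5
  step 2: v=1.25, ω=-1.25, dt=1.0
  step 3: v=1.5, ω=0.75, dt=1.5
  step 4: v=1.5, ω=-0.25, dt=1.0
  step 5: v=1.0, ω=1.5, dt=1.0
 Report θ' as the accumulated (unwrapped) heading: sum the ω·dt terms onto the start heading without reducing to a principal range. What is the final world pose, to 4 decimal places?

(5.0278, 3.3043, 2.7382)

step 1: θ'=1.6132 (R=-0.6667) → pose (3.1614, -1.6722, 1.6132)
step 2: θ'=0.3632 (R=-1.0000) → pose (3.8052, -0.6951, 0.3632)
step 3: θ'=1.4882 (R=2.0000) → pose (5.0879, 1.0095, 1.4882)
step 4: θ'=1.2382 (R=-6.0000) → pose (5.3962, 2.4734, 1.2382)
step 5: θ'=2.7382 (R=0.6667) → pose (5.0278, 3.3043, 2.7382)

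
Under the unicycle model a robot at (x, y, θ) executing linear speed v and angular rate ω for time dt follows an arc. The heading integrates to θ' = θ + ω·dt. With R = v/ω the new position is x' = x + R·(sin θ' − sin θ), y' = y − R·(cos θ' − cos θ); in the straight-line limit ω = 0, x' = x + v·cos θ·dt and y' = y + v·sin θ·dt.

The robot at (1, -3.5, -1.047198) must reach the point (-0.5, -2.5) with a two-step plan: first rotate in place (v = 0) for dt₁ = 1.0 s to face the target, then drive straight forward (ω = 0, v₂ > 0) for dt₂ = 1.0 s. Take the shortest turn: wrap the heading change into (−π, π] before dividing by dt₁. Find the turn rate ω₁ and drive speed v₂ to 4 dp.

ω₁ = -2.6824, v₂ = 1.8028

heading to target = atan2(-2.5−-3.5, -0.5−1) = 2.5536
Δθ = wrap(2.5536 − -1.0472) = -2.6824; ω₁ = Δθ/dt₁ = -2.6824
distance = √((-0.5−1)² + (-2.5−-3.5)²) = 1.8028; v₂ = distance/dt₂ = 1.8028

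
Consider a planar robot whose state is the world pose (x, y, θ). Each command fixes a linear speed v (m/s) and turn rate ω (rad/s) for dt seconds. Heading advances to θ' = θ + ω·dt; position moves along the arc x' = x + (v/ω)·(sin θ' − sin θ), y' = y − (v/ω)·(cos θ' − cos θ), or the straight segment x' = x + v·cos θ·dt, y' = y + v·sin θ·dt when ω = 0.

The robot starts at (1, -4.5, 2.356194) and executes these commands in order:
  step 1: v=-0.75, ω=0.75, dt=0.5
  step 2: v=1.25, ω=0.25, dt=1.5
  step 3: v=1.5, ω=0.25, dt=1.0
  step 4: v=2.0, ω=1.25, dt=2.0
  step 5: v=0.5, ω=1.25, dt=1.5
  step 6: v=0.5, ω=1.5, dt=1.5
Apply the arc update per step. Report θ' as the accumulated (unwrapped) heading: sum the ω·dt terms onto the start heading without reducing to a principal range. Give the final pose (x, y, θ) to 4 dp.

step 1: θ'=2.7312 (R=-1.0000) → pose (1.3081, -4.7099, 2.7312)
step 2: θ'=3.1062 (R=5.0000) → pose (-0.5098, -4.2978, 3.1062)
step 3: θ'=3.3562 (R=6.0000) → pose (-1.9999, -4.4317, 3.3562)
step 4: θ'=5.8562 (R=1.6000) → pose (-2.3218, -7.4513, 5.8562)
step 5: θ'=7.7312 (R=0.4000) → pose (-1.7591, -7.1362, 7.7312)
step 6: θ'=9.9812 (R=0.3333) → pose (-2.2660, -6.8123, 9.9812)

(-2.2660, -6.8123, 9.9812)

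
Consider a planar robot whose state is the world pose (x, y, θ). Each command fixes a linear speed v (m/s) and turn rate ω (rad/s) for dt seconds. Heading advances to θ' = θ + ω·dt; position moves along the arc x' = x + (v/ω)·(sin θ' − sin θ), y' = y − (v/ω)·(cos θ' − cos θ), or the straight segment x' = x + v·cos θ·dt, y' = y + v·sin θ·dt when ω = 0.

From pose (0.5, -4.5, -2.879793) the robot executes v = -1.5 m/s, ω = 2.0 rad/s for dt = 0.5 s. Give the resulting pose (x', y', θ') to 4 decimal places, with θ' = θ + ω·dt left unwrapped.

(1.0204, -4.0036, -1.8798)

θ' = -2.8798 + 2.0·0.5 = -1.8798
R = v/ω = -1.5/2.0 = -0.7500
x' = 0.5 + -0.7500·(sin -1.8798 − sin -2.8798) = 1.0204
y' = -4.5 − -0.7500·(cos -1.8798 − cos -2.8798) = -4.0036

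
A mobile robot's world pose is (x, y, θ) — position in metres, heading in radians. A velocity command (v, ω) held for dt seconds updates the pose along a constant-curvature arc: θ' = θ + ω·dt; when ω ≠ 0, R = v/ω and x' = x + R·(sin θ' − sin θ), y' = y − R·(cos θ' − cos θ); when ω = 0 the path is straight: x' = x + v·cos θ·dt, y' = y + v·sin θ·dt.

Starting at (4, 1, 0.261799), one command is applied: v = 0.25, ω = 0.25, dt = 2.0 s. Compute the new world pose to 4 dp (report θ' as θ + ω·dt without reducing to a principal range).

(4.4314, 1.2423, 0.7618)

θ' = 0.2618 + 0.25·2.0 = 0.7618
R = v/ω = 0.25/0.25 = 1.0000
x' = 4 + 1.0000·(sin 0.7618 − sin 0.2618) = 4.4314
y' = 1 − 1.0000·(cos 0.7618 − cos 0.2618) = 1.2423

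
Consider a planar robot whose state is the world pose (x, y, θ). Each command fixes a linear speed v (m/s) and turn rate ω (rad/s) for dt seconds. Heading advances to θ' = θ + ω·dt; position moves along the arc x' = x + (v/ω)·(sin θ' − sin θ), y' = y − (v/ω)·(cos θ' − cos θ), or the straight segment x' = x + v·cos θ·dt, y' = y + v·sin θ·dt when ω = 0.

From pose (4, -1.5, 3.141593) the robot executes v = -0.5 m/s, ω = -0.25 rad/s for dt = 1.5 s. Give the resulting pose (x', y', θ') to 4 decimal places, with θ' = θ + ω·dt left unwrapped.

θ' = 3.1416 + -0.25·1.5 = 2.7666
R = v/ω = -0.5/-0.25 = 2.0000
x' = 4 + 2.0000·(sin 2.7666 − sin 3.1416) = 4.7325
y' = -1.5 − 2.0000·(cos 2.7666 − cos 3.1416) = -1.6390

(4.7325, -1.6390, 2.7666)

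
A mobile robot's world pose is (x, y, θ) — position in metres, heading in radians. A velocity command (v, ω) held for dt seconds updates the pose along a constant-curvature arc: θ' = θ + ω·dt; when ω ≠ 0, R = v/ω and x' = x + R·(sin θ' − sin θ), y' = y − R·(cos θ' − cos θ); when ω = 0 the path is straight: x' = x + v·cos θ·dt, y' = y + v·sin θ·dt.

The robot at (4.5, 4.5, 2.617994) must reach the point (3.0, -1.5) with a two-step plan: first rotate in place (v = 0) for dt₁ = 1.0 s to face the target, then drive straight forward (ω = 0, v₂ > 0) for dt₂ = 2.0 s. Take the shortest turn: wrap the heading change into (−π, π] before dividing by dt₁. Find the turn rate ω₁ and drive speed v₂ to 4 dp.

ω₁ = 1.8494, v₂ = 3.0923

heading to target = atan2(-1.5−4.5, 3−4.5) = -1.8158
Δθ = wrap(-1.8158 − 2.6180) = 1.8494; ω₁ = Δθ/dt₁ = 1.8494
distance = √((3−4.5)² + (-1.5−4.5)²) = 6.1847; v₂ = distance/dt₂ = 3.0923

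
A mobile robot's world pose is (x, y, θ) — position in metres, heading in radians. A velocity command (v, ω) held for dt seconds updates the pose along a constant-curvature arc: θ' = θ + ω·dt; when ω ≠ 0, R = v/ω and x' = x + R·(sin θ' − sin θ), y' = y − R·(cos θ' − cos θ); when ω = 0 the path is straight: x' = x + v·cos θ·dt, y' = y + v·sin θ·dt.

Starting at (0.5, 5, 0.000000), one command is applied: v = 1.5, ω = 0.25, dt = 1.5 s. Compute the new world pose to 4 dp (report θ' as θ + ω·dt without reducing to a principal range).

θ' = 0.0000 + 0.25·1.5 = 0.3750
R = v/ω = 1.5/0.25 = 6.0000
x' = 0.5 + 6.0000·(sin 0.3750 − sin 0.0000) = 2.6976
y' = 5 − 6.0000·(cos 0.3750 − cos 0.0000) = 5.4170

(2.6976, 5.4170, 0.3750)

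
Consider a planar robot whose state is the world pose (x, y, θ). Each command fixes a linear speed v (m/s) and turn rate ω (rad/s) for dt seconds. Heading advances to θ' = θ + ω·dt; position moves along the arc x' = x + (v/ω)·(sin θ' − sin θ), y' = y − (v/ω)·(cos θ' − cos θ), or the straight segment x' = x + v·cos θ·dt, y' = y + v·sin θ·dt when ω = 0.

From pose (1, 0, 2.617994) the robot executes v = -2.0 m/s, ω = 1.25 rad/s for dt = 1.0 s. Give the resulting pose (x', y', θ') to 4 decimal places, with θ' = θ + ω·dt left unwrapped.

θ' = 2.6180 + 1.25·1.0 = 3.8680
R = v/ω = -2.0/1.25 = -1.6000
x' = 1 + -1.6000·(sin 3.8680 − sin 2.6180) = 2.8627
y' = 0 − -1.6000·(cos 3.8680 − cos 2.6180) = 0.1895

(2.8627, 0.1895, 3.8680)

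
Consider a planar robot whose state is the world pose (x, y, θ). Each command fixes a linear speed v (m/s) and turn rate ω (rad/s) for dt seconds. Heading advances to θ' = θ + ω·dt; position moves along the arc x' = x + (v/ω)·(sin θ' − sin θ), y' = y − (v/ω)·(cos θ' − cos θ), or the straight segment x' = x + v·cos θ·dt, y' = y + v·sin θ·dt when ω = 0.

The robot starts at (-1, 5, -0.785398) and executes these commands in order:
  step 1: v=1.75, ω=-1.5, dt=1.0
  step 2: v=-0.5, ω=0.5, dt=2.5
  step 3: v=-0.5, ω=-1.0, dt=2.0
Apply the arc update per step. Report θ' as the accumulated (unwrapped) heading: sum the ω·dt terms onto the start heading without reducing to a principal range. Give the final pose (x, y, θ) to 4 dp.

(-0.4620, 5.3283, -3.0354)

step 1: θ'=-2.2854 (R=-1.1667) → pose (-0.9437, 3.4105, -2.2854)
step 2: θ'=-1.0354 (R=-1.0000) → pose (-0.8390, 4.5760, -1.0354)
step 3: θ'=-3.0354 (R=0.5000) → pose (-0.4620, 5.3283, -3.0354)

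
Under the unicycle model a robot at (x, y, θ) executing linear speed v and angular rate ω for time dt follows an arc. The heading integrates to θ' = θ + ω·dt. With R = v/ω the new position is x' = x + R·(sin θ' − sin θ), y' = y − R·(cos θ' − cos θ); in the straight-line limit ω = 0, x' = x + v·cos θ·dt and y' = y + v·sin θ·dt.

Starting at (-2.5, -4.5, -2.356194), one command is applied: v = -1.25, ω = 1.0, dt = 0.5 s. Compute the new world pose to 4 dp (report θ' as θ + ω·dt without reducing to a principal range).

(-2.1844, -3.9680, -1.8562)

θ' = -2.3562 + 1.0·0.5 = -1.8562
R = v/ω = -1.25/1.0 = -1.2500
x' = -2.5 + -1.2500·(sin -1.8562 − sin -2.3562) = -2.1844
y' = -4.5 − -1.2500·(cos -1.8562 − cos -2.3562) = -3.9680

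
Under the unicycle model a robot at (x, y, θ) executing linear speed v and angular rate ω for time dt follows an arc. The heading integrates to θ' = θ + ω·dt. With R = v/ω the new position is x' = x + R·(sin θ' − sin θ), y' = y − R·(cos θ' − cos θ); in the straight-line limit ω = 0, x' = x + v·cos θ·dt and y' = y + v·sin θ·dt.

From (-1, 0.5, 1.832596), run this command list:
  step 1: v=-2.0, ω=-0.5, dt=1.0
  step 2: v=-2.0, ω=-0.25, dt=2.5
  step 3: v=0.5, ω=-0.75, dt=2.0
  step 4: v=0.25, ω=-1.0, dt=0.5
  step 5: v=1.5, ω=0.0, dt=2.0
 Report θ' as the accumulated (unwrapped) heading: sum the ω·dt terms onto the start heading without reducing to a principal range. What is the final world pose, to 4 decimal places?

step 1: θ'=1.3326 (R=4.0000) → pose (-0.9766, -1.4791, 1.3326)
step 2: θ'=0.7076 (R=8.0000) → pose (-3.5507, -5.6709, 0.7076)
step 3: θ'=-0.7924 (R=-0.6667) → pose (-2.6427, -5.7094, -0.7924)
step 4: θ'=-1.2924 (R=-0.2500) → pose (-2.5803, -5.8162, -1.2924)
step 5: θ'=-1.2924 (straight) → pose (-1.7559, -8.7007, -1.2924)

(-1.7559, -8.7007, -1.2924)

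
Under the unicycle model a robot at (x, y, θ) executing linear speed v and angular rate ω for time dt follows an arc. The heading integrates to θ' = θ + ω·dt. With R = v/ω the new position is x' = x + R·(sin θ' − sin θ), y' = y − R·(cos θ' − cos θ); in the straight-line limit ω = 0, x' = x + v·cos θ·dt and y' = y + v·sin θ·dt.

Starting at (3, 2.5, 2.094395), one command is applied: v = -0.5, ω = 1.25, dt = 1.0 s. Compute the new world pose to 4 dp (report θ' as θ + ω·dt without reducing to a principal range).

(3.4270, 2.3082, 3.3444)

θ' = 2.0944 + 1.25·1.0 = 3.3444
R = v/ω = -0.5/1.25 = -0.4000
x' = 3 + -0.4000·(sin 3.3444 − sin 2.0944) = 3.4270
y' = 2.5 − -0.4000·(cos 3.3444 − cos 2.0944) = 2.3082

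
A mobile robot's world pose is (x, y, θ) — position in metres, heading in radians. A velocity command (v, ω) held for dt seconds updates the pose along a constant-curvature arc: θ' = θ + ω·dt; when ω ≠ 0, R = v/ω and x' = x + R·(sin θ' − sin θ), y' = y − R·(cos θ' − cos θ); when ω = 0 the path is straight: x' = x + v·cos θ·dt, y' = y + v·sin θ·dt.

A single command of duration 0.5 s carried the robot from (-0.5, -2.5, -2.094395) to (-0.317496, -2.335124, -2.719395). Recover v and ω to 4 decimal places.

v = -0.5000, ω = -1.2500

Δθ = -2.719395 − -2.094395 = -0.625000
ω = Δθ/dt = -0.625000/0.5 = -1.2500
R = Δx/(sin θ' − sin θ) = 0.4000
v = R·ω = 0.4000·-1.2500 = -0.5000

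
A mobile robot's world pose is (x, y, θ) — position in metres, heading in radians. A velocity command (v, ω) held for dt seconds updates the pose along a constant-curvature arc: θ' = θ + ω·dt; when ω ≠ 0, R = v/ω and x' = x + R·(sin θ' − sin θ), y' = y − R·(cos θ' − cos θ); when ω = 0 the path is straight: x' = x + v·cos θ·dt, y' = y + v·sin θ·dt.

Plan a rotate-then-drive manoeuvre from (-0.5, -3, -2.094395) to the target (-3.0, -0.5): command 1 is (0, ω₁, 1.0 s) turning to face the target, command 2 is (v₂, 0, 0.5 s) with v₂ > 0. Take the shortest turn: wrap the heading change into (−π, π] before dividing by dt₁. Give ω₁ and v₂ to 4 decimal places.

ω₁ = -1.8326, v₂ = 7.0711

heading to target = atan2(-0.5−-3, -3−-0.5) = 2.3562
Δθ = wrap(2.3562 − -2.0944) = -1.8326; ω₁ = Δθ/dt₁ = -1.8326
distance = √((-3−-0.5)² + (-0.5−-3)²) = 3.5355; v₂ = distance/dt₂ = 7.0711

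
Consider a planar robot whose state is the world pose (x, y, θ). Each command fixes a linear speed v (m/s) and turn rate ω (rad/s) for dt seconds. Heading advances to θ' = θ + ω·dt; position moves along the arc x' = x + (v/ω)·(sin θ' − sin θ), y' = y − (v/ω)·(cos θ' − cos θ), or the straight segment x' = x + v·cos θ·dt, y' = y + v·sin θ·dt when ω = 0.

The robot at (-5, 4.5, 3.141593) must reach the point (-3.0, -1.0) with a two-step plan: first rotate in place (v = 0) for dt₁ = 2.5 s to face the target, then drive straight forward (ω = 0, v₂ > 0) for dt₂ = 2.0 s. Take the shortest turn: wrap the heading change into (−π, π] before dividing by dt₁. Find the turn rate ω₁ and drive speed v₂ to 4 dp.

heading to target = atan2(-1−4.5, -3−-5) = -1.2220
Δθ = wrap(-1.2220 − 3.1416) = 1.9196; ω₁ = Δθ/dt₁ = 0.7678
distance = √((-3−-5)² + (-1−4.5)²) = 5.8523; v₂ = distance/dt₂ = 2.9262

ω₁ = 0.7678, v₂ = 2.9262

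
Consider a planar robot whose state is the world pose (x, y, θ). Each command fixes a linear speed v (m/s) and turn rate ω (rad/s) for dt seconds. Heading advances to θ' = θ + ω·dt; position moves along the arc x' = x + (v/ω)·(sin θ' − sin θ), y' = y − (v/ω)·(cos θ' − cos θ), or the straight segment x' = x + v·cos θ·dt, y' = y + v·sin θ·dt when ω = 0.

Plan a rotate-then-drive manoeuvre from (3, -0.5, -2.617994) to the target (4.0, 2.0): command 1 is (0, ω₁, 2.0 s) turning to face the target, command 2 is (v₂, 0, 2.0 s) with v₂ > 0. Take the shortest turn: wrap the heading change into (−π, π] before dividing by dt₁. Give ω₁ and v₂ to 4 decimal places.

heading to target = atan2(2−-0.5, 4−3) = 1.1903
Δθ = wrap(1.1903 − -2.6180) = -2.4749; ω₁ = Δθ/dt₁ = -1.2375
distance = √((4−3)² + (2−-0.5)²) = 2.6926; v₂ = distance/dt₂ = 1.3463

ω₁ = -1.2375, v₂ = 1.3463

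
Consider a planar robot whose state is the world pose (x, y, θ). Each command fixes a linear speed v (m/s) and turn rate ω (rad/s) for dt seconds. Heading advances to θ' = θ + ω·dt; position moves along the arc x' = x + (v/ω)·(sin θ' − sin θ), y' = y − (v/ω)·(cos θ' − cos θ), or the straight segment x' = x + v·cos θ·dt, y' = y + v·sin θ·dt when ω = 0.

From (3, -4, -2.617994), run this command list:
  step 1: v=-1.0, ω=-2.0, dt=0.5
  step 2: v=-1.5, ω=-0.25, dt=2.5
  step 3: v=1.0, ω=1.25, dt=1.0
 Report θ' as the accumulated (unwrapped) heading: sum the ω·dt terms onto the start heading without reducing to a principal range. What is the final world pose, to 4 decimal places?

(5.2469, -6.1772, -2.9930)

step 1: θ'=-3.6180 (R=0.5000) → pose (3.4793, -3.9887, -3.6180)
step 2: θ'=-4.2430 (R=6.0000) → pose (6.0788, -6.6065, -4.2430)
step 3: θ'=-2.9930 (R=0.8000) → pose (5.2469, -6.1772, -2.9930)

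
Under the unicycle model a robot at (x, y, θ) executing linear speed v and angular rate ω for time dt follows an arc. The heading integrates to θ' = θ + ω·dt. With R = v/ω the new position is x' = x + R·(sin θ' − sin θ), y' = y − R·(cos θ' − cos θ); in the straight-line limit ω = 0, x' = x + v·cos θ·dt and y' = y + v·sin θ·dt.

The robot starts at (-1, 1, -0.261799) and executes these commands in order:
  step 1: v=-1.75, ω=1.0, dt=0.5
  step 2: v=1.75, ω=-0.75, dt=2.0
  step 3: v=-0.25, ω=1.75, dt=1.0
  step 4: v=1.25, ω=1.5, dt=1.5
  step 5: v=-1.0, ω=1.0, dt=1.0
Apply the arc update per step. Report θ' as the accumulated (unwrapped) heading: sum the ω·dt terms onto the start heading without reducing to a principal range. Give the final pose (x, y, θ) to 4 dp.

step 1: θ'=0.2382 (R=-1.7500) → pose (-1.8659, 1.0102, 0.2382)
step 2: θ'=-1.2618 (R=-2.3333) → pose (0.9075, -0.5477, -1.2618)
step 3: θ'=0.4882 (R=-0.1429) → pose (0.7044, -0.4649, 0.4882)
step 4: θ'=2.7382 (R=0.8333) → pose (0.6407, 1.0375, 2.7382)
step 5: θ'=3.7382 (R=-1.0000) → pose (1.5951, 1.1300, 3.7382)

(1.5951, 1.1300, 3.7382)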